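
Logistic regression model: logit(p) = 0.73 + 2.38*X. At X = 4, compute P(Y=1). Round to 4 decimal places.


z = 0.73 + 2.38 * 4 = 10.2500.
Sigmoid: P = 1 / (1 + exp(-10.2500)) = 1.0000.

1.0000


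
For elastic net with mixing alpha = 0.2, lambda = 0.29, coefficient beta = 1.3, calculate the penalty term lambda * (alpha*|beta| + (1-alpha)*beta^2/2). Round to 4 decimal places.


Compute:
L1 = 0.2 * 1.3 = 0.2600.
L2 = 0.8 * 1.3^2 / 2 = 0.6760.
Penalty = 0.29 * (0.2600 + 0.6760) = 0.2714.

0.2714


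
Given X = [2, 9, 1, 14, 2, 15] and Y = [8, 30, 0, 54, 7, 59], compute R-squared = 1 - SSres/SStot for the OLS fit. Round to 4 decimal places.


After computing the OLS fit (b0=-2.2391, b1=3.9869):
SSres = 25.2983, SStot = 3249.3333.
R^2 = 1 - 25.2983/3249.3333 = 0.9922.

0.9922


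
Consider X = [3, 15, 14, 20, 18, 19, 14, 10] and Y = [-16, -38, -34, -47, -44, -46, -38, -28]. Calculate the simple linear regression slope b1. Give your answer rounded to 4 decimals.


Calculate xbar = 14.1250, ybar = -36.3750.
S_xx = 214.8750, S_xy = -401.6250.
Using b1 = S_xy / S_xx = -401.6250 / 214.8750, we get b1 = -1.8691.

-1.8691


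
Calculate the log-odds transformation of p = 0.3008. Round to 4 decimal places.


The odds are p/(1-p) = 0.3008 / 0.6992 = 0.4302.
logit(p) = ln(0.4302) = -0.8435.

-0.8435


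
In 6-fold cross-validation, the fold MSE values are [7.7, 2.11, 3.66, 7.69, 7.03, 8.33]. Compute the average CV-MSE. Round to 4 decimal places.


Total MSE across folds = 36.5200.
CV-MSE = 36.5200/6 = 6.0867.

6.0867


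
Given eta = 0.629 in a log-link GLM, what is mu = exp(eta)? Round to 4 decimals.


mu = exp(eta) = exp(0.629).
= 1.8757.

1.8757


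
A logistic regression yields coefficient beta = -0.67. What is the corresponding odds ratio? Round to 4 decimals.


exp(-0.67) = 0.5117.
So the odds ratio is 0.5117.

0.5117


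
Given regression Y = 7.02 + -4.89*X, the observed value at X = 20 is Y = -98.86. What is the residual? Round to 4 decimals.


Compute yhat = 7.02 + (-4.89)(20) = -90.7800.
Residual = actual - predicted = -98.86 - -90.7800 = -8.0800.

-8.0800


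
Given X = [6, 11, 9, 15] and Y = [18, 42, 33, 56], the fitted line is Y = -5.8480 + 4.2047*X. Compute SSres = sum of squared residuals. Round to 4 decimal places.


Compute predicted values, then residuals = yi - yhat_i.
Residuals: [-1.3802, 1.5963, 1.0057, -1.2225].
SSres = sum(residual^2) = 6.9591.

6.9591


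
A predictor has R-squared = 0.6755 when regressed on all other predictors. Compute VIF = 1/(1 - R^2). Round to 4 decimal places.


Using VIF = 1/(1 - R^2_j):
1 - 0.6755 = 0.3245.
VIF = 3.0817.

3.0817


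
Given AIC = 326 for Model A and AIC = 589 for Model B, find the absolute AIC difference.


Compute |326 - 589| = 263.
Model A has the smaller AIC.

263


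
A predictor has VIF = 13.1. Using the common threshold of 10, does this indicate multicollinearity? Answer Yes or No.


Compare VIF = 13.1 to the threshold of 10.
13.1 >= 10, so the answer is Yes.

Yes


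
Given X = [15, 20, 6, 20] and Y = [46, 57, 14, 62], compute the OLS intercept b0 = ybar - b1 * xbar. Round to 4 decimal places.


Compute b1 = 3.2447 from the OLS formula.
With xbar = 15.2500 and ybar = 44.7500, the intercept is:
b0 = 44.7500 - 3.2447 * 15.2500 = -4.7323.

-4.7323


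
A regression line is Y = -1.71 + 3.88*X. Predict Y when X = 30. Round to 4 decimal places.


Plug X = 30 into Y = -1.71 + 3.88*X:
Y = -1.71 + 116.4000 = 114.6900.

114.6900


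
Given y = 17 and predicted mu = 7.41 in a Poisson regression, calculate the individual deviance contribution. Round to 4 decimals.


Compute y*ln(y/mu) = 17*ln(17/7.41) = 17*0.830383 = 14.116511.
y - mu = 9.59.
D = 2*(14.116511 - (9.59)) = 9.053022, which rounds to 9.0530.

9.0530


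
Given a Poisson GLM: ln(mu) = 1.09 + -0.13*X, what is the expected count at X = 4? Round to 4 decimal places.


Compute eta = 1.09 + -0.13 * 4 = 0.5700.
Apply inverse link: mu = e^0.5700 = 1.7683.

1.7683


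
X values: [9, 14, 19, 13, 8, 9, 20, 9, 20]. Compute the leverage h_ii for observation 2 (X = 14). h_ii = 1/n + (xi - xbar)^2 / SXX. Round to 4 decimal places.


Compute xbar = 13.4444 with n = 9 observations.
SXX = 206.2222.
Leverage = 1/9 + (14 - 13.4444)^2/206.2222 = 0.1126.

0.1126


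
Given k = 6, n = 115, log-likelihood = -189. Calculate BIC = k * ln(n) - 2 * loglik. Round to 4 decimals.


Compute k*ln(n) = 6*ln(115) = 6*4.744932 = 28.469592.
Then -2*loglik = 378.
BIC = 28.469592 + 378 = 406.469592, which rounds to 406.4696.

406.4696


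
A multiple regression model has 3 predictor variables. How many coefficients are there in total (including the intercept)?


Including the intercept, the model has 3 predictor coefficients + 1 intercept.
Total = 4.

4


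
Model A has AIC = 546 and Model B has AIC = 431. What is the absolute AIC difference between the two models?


|AIC_A - AIC_B| = |546 - 431| = 115.
Model B is preferred (lower AIC).

115


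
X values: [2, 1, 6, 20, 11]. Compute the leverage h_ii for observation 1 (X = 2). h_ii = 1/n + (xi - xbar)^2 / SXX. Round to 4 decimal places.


Mean of X: xbar = 8.0000.
SXX = 242.0000.
For X = 2: h = 1/5 + (2 - 8.0000)^2/242.0000 = 0.3488.

0.3488


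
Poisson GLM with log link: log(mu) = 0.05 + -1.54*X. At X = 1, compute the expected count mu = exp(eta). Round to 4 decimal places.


Linear predictor: eta = 0.05 + (-1.54)(1) = -1.4900.
Expected count: mu = exp(-1.4900) = 0.2254.

0.2254


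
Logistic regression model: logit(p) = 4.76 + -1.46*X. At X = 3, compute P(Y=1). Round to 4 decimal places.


z = 4.76 + -1.46 * 3 = 0.3800.
Sigmoid: P = 1 / (1 + exp(-0.3800)) = 0.5939.

0.5939


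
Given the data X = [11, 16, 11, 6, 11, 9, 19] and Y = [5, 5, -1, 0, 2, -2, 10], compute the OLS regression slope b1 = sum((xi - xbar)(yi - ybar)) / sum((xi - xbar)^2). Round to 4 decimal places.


Calculate xbar = 11.8571, ybar = 2.7143.
S_xx = 112.8571, S_xy = 92.7143.
Using b1 = S_xy / S_xx = 92.7143 / 112.8571, we get b1 = 0.8215.

0.8215


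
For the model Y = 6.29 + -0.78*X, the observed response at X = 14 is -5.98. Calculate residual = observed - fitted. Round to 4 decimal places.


Predicted = 6.29 + -0.78 * 14 = -4.6300.
Residual = -5.98 - -4.6300 = -1.3500.

-1.3500


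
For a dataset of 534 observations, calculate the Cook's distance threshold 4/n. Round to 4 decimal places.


Cook's distance cutoff = 4/n = 4/534.
= 0.0075.

0.0075


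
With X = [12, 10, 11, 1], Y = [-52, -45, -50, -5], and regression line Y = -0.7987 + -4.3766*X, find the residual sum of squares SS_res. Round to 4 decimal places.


Compute predicted values, then residuals = yi - yhat_i.
Residuals: [1.3179, -0.4353, -1.0587, 0.1753].
SSres = sum(residual^2) = 3.0779.

3.0779


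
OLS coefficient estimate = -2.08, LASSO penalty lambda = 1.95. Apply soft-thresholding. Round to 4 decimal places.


|beta_OLS| = 2.08.
lambda = 1.95.
Since |beta| > lambda, coefficient = sign(beta)*(|beta| - lambda) = -0.1300.
Result = -0.1300.

-0.1300


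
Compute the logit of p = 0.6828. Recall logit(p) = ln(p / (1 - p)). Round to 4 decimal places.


Compute the odds: 0.6828/0.3172 = 2.1526.
Take the natural log: ln(2.1526) = 0.7667.

0.7667


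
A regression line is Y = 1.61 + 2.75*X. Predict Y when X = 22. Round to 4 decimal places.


Plug X = 22 into Y = 1.61 + 2.75*X:
Y = 1.61 + 60.5000 = 62.1100.

62.1100


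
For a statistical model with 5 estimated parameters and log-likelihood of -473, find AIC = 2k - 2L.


AIC = 2*5 - 2*(-473).
= 10 + 946 = 956.

956


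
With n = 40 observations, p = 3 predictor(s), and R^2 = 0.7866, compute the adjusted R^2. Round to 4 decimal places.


Plug in: Adj R^2 = 1 - (1 - 0.7866) * 39/36.
= 1 - 0.2134 * 39/36
= 1 - 8.3226 / 36
= 1 - 0.2312 = 0.7688.

0.7688


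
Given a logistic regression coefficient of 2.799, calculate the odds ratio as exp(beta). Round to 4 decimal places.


Odds ratio = exp(beta) = exp(2.799).
= 16.4282.

16.4282


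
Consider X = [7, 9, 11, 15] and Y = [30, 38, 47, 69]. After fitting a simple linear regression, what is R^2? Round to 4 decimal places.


Fit the OLS line: b0 = -5.6000, b1 = 4.9143.
SSres = 4.7429.
SStot = 850.0000.
R^2 = 1 - 4.7429/850.0000 = 0.9944.

0.9944


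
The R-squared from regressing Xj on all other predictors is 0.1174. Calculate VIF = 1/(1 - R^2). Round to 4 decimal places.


Denominator: 1 - 0.1174 = 0.8826.
VIF = 1 / 0.8826 = 1.1330.

1.1330


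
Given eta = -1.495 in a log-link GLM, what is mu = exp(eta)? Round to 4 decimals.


Apply the inverse link:
mu = e^-1.495 = 0.2242.

0.2242


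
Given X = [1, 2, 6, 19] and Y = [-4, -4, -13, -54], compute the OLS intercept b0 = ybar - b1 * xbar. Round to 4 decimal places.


The slope is b1 = -2.8689.
Sample means are xbar = 7.0000 and ybar = -18.7500.
Intercept: b0 = -18.7500 - (-2.8689)(7.0000) = 1.3325.

1.3325


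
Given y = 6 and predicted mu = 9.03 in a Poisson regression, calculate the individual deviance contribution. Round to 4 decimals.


First: ln(6/9.03) = -0.408793.
Then: 6 * -0.408793 = -2.452758.
y - mu = 6 - 9.03 = -3.03.
D = 2(-2.452758 - -3.03) = 1.154484, which rounds to 1.1545.

1.1545


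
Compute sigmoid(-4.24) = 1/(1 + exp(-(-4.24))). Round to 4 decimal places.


Compute exp(4.2400) = 69.4079.
Sigmoid = 1 / (1 + 69.4079) = 1 / 70.4079 = 0.0142.

0.0142


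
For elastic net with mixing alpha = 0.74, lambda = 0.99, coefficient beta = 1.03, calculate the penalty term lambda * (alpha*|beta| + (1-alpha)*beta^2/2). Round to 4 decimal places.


alpha * |beta| = 0.74 * 1.03 = 0.7622.
(1-alpha) * beta^2/2 = 0.26 * 1.0609/2 = 0.1379.
Total = 0.99 * (0.7622 + 0.1379) = 0.8911.

0.8911


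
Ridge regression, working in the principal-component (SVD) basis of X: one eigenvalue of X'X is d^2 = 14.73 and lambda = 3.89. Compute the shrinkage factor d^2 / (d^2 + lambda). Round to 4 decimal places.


d^2 + lambda = 14.73 + 3.89 = 18.6200.
Shrinkage factor = 14.73/18.6200 = 0.7911.

0.7911


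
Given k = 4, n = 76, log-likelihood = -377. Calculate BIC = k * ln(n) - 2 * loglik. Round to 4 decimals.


Compute k*ln(n) = 4*ln(76) = 4*4.330733 = 17.322932.
Then -2*loglik = 754.
BIC = 17.322932 + 754 = 771.322932, which rounds to 771.3229.

771.3229


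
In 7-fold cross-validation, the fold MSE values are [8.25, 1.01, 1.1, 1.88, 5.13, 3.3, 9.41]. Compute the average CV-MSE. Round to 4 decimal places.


Sum of fold MSEs = 30.0800.
Average = 30.0800 / 7 = 4.2971.

4.2971


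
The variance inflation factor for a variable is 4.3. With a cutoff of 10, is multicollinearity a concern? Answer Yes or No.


Check: VIF = 4.3 vs threshold = 10.
Since 4.3 < 10, the answer is No.

No


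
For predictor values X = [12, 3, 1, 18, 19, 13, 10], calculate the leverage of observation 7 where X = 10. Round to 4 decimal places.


Compute xbar = 10.8571 with n = 7 observations.
SXX = 282.8571.
Leverage = 1/7 + (10 - 10.8571)^2/282.8571 = 0.1455.

0.1455


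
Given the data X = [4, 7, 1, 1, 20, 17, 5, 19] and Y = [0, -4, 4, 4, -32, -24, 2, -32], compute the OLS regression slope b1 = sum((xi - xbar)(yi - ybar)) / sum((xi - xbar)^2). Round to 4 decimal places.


First compute the means: xbar = 9.2500, ybar = -10.2500.
Then S_xx = sum((xi - xbar)^2) = 457.5000.
S_xy = sum((xi - xbar)(yi - ybar)) = -907.5000.
b1 = S_xy / S_xx = -907.5000 / 457.5000 = -1.9836.

-1.9836


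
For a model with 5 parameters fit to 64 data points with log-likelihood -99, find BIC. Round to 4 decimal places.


Compute k*ln(n) = 5*ln(64) = 5*4.158883 = 20.794415.
Then -2*loglik = 198.
BIC = 20.794415 + 198 = 218.794415, which rounds to 218.7944.

218.7944


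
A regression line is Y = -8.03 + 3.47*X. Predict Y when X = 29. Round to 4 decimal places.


Substitute X = 29 into the equation:
Y = -8.03 + 3.47 * 29 = -8.03 + 100.6300 = 92.6000.

92.6000


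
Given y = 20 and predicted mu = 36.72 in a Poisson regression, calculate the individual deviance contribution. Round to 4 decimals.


y/mu = 20/36.72 = 0.544662 (approx.), and ln(20/36.72) = -0.607589.
y * ln(y/mu) = 20 * -0.607589 = -12.151780.
y - mu = -16.72.
D = 2 * (-12.151780 - -16.72) = 9.136440, which rounds to 9.1364.

9.1364


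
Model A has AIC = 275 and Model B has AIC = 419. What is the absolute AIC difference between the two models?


|AIC_A - AIC_B| = |275 - 419| = 144.
Model A is preferred (lower AIC).

144


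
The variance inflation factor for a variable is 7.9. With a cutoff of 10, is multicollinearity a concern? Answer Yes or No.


Compare VIF = 7.9 to the threshold of 10.
7.9 < 10, so the answer is No.

No


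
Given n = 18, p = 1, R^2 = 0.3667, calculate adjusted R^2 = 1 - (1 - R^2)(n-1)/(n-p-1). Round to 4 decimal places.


Using the formula:
(1 - 0.3667) = 0.6333.
Multiply by 17/16: 0.6333 * 17 = 10.7661, then 10.7661 / 16 = 0.6729.
Adj R^2 = 1 - 0.6729 = 0.3271.

0.3271


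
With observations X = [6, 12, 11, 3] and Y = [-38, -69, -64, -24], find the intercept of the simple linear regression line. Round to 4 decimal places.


The slope is b1 = -5.0370.
Sample means are xbar = 8.0000 and ybar = -48.7500.
Intercept: b0 = -48.7500 - (-5.0370)(8.0000) = -8.4537.

-8.4537


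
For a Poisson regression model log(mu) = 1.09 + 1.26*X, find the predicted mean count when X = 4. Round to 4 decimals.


eta = 1.09 + 1.26 * 4 = 6.1300.
mu = exp(6.1300) = 459.4362.

459.4362


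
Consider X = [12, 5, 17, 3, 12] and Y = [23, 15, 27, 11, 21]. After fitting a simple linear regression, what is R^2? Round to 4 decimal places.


The fitted line is Y = 8.5810 + 1.1040*X.
SSres = 3.7859, SStot = 163.2000.
R^2 = 1 - SSres/SStot = 0.9768.

0.9768


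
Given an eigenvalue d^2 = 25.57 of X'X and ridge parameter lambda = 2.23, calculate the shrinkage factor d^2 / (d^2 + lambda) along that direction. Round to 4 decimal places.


d^2 + lambda = 25.57 + 2.23 = 27.8000.
Shrinkage factor = 25.57/27.8000 = 0.9198.

0.9198


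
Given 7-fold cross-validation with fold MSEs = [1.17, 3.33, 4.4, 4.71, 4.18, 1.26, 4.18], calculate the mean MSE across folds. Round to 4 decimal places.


Add all fold MSEs: 23.2300.
Divide by k = 7: 23.2300/7 = 3.3186.

3.3186


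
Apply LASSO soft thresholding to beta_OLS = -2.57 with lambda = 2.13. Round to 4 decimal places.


|beta_OLS| = 2.57.
lambda = 2.13.
Since |beta| > lambda, coefficient = sign(beta)*(|beta| - lambda) = -0.4400.
Result = -0.4400.

-0.4400


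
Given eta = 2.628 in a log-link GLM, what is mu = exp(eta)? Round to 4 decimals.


Apply the inverse link:
mu = e^2.628 = 13.8461.

13.8461


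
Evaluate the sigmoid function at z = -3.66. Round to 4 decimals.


exp(3.6600) = 38.8613.
1 + exp(-z) = 39.8613.
sigmoid = 1/39.8613 = 0.0251.

0.0251


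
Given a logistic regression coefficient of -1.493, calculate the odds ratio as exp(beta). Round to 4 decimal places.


Odds ratio = exp(beta) = exp(-1.493).
= 0.2247.

0.2247


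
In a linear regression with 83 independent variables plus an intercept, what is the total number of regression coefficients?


Each predictor gets one coefficient, plus one intercept.
Total parameters = 83 + 1 = 84.

84


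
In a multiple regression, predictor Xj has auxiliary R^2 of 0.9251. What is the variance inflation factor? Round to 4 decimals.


Using VIF = 1/(1 - R^2_j):
1 - 0.9251 = 0.0749.
VIF = 13.3511.

13.3511


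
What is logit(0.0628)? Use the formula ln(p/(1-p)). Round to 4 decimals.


The odds are p/(1-p) = 0.0628 / 0.9372 = 0.0670.
logit(p) = ln(0.0670) = -2.7029.

-2.7029


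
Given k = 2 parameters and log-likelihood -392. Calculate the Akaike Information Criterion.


AIC = 2k - 2*loglik = 2(2) - 2(-392).
= 4 + 784 = 788.

788


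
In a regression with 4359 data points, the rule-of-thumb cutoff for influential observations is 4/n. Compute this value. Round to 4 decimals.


The threshold is 4/n.
4/4359 = 0.0009.

0.0009


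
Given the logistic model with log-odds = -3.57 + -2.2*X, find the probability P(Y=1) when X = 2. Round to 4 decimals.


Linear predictor: z = -3.57 + -2.2 * 2 = -7.9700.
P = 1/(1 + exp(7.9700)) = 1/(1 + 2892.8574) = 0.0003.

0.0003


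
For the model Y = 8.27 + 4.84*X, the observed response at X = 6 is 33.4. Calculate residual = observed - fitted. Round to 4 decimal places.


Fitted value at X = 6 is yhat = 8.27 + 4.84*6 = 37.3100.
Residual = 33.4 - 37.3100 = -3.9100.

-3.9100


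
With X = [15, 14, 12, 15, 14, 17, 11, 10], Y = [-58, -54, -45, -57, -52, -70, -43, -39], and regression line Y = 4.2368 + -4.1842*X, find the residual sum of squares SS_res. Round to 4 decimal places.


For each point, residual = actual - predicted.
Residuals: [0.5262, 0.3420, 0.9736, 1.5262, 2.3420, -3.1054, -1.2106, -1.3948].
Sum of squared residuals = 22.2105.

22.2105


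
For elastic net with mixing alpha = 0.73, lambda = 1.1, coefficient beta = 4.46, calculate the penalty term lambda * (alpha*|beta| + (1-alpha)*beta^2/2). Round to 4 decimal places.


L1 component = 0.73 * |4.46| = 3.2558.
L2 component = 0.27 * 4.46^2 / 2 = 2.6854.
Penalty = 1.1 * (3.2558 + 2.6854) = 1.1 * 5.9412 = 6.5353.

6.5353


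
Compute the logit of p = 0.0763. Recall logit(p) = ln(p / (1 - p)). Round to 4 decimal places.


Compute the odds: 0.0763/0.9237 = 0.0826.
Take the natural log: ln(0.0826) = -2.4937.

-2.4937


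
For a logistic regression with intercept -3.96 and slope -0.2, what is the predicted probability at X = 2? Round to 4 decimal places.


Linear predictor: z = -3.96 + -0.2 * 2 = -4.3600.
P = 1/(1 + exp(4.3600)) = 1/(1 + 78.2571) = 0.0126.

0.0126


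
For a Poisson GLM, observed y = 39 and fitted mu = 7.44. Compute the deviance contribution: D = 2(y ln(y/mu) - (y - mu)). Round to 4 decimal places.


First: ln(39/7.44) = 1.656691.
Then: 39 * 1.656691 = 64.610949.
y - mu = 39 - 7.44 = 31.56.
D = 2(64.610949 - 31.56) = 66.101898, which rounds to 66.1019.

66.1019


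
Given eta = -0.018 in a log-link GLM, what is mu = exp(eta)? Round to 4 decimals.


Apply the inverse link:
mu = e^-0.018 = 0.9822.

0.9822


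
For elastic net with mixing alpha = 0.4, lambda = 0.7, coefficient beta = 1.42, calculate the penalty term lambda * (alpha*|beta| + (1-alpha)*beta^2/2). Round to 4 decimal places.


alpha * |beta| = 0.4 * 1.42 = 0.5680.
(1-alpha) * beta^2/2 = 0.6 * 2.0164/2 = 0.6049.
Total = 0.7 * (0.5680 + 0.6049) = 0.8210.

0.8210


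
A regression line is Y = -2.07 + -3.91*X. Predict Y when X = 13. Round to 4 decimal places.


Substitute X = 13 into the equation:
Y = -2.07 + -3.91 * 13 = -2.07 + -50.8300 = -52.9000.

-52.9000


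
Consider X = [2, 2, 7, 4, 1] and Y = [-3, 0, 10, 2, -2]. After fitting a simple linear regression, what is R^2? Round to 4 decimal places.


The fitted line is Y = -5.2807 + 2.0877*X.
SSres = 7.8246, SStot = 107.2000.
R^2 = 1 - SSres/SStot = 0.9270.

0.9270


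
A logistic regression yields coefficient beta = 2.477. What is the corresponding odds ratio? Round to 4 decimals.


Odds ratio = exp(beta) = exp(2.477).
= 11.9055.

11.9055


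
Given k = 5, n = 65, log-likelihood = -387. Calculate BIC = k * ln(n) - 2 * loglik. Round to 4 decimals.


k * ln(n) = 5 * ln(65) = 5 * 4.174387 = 20.871935.
-2 * loglik = -2 * (-387) = 774.
BIC = 20.871935 + 774 = 794.871935, which rounds to 794.8719.

794.8719


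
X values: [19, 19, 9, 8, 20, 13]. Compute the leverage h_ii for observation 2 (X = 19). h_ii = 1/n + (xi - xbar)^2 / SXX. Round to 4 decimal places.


Mean of X: xbar = 14.6667.
SXX = 145.3333.
For X = 19: h = 1/6 + (19 - 14.6667)^2/145.3333 = 0.2959.

0.2959


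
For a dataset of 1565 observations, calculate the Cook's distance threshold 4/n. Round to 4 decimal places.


Cook's distance cutoff = 4/n = 4/1565.
= 0.0026.

0.0026


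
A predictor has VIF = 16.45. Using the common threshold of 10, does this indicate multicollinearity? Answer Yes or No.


Compare VIF = 16.45 to the threshold of 10.
16.45 >= 10, so the answer is Yes.

Yes


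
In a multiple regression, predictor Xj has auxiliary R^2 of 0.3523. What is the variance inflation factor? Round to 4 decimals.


VIF = 1 / (1 - 0.3523).
= 1 / 0.6477 = 1.5439.

1.5439


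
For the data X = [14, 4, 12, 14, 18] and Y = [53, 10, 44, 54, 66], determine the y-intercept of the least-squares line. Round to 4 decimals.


First find the slope: b1 = 4.0970.
Means: xbar = 12.4000, ybar = 45.4000.
b0 = ybar - b1 * xbar = 45.4000 - 4.0970 * 12.4000 = -5.4030.

-5.4030


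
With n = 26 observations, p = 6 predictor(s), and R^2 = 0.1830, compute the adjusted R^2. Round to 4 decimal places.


Plug in: Adj R^2 = 1 - (1 - 0.1830) * 25/19.
= 1 - 0.8170 * 25/19
= 1 - 20.4250 / 19
= 1 - 1.0750 = -0.0750.

-0.0750


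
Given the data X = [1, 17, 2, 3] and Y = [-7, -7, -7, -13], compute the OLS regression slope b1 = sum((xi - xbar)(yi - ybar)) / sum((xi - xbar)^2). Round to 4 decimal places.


The sample means are xbar = 5.7500 and ybar = -8.5000.
Compute S_xx = 170.7500 and S_xy = 16.5000.
Slope b1 = S_xy / S_xx = 16.5000 / 170.7500 = 0.0966.

0.0966


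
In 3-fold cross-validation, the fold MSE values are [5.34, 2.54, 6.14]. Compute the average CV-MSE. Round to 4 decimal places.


Total MSE across folds = 14.0200.
CV-MSE = 14.0200/3 = 4.6733.

4.6733


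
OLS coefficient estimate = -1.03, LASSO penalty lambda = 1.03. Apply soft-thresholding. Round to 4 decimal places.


|beta_OLS| = 1.03.
lambda = 1.03.
Since |beta| <= lambda, the coefficient is set to 0.
Result = 0.0000.

0.0000


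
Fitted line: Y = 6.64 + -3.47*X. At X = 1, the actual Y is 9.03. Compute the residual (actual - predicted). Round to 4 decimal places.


Compute yhat = 6.64 + (-3.47)(1) = 3.1700.
Residual = actual - predicted = 9.03 - 3.1700 = 5.8600.

5.8600


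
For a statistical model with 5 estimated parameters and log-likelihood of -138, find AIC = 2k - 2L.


Compute:
2k = 2*5 = 10.
-2*loglik = -2*(-138) = 276.
AIC = 10 + 276 = 286.

286


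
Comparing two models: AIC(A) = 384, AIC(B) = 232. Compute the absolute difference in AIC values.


Absolute difference = |384 - 232| = 152.
The model with lower AIC (B) is preferred.

152


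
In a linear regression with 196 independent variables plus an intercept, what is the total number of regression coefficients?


Total coefficients = number of predictors + 1 (for the intercept).
= 196 + 1 = 197.

197


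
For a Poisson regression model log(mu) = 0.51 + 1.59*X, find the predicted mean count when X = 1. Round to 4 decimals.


Compute eta = 0.51 + 1.59 * 1 = 2.1000.
Apply inverse link: mu = e^2.1000 = 8.1662.

8.1662


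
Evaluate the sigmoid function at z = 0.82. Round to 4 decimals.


exp(-0.8200) = 0.4404.
1 + exp(-z) = 1.4404.
sigmoid = 1/1.4404 = 0.6942.

0.6942


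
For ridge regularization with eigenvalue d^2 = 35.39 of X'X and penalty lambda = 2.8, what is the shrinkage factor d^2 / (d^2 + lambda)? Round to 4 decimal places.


Denominator = d^2 + lambda = 35.39 + 2.8 = 38.1900.
Shrinkage = 35.39 / 38.1900 = 0.9267.

0.9267


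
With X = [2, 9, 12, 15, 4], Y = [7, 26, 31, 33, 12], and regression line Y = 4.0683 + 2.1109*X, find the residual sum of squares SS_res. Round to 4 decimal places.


Predicted values from Y = 4.0683 + 2.1109*X.
Residuals: [-1.2901, 2.9336, 1.6009, -2.7318, -0.5119].
SSres = 20.5580.

20.5580


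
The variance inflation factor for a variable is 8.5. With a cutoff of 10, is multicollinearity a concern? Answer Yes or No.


The threshold is 10.
VIF = 8.5 is < 10.
Multicollinearity indication: No.

No


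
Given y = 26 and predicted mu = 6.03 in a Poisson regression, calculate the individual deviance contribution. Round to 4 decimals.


Compute y*ln(y/mu) = 26*ln(26/6.03) = 26*1.461350 = 37.995100.
y - mu = 19.97.
D = 2*(37.995100 - (19.97)) = 36.050200, which rounds to 36.0502.

36.0502


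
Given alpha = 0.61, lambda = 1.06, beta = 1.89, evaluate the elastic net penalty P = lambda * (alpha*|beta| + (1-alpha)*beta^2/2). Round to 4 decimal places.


alpha * |beta| = 0.61 * 1.89 = 1.1529.
(1-alpha) * beta^2/2 = 0.39 * 3.5721/2 = 0.6966.
Total = 1.06 * (1.1529 + 0.6966) = 1.9604.

1.9604


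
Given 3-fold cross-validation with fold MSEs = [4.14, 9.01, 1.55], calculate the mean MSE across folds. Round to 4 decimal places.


Total MSE across folds = 14.7000.
CV-MSE = 14.7000/3 = 4.9000.

4.9000


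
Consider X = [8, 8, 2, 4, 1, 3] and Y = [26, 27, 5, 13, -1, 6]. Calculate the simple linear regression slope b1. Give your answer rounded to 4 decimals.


The sample means are xbar = 4.3333 and ybar = 12.6667.
Compute S_xx = 45.3333 and S_xy = 173.6667.
Slope b1 = S_xy / S_xx = 173.6667 / 45.3333 = 3.8309.

3.8309


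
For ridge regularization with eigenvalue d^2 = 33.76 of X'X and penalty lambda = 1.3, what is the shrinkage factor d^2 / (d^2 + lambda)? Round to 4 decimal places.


d^2 + lambda = 33.76 + 1.3 = 35.0600.
Shrinkage factor = 33.76/35.0600 = 0.9629.

0.9629


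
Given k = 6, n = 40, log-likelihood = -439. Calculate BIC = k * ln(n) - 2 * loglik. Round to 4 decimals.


Compute k*ln(n) = 6*ln(40) = 6*3.688879 = 22.133274.
Then -2*loglik = 878.
BIC = 22.133274 + 878 = 900.133274, which rounds to 900.1333.

900.1333


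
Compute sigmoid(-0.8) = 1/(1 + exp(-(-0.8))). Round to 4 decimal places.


Compute exp(0.8000) = 2.2255.
Sigmoid = 1 / (1 + 2.2255) = 1 / 3.2255 = 0.3100.

0.3100


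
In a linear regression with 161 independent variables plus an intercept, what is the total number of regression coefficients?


Including the intercept, the model has 161 predictor coefficients + 1 intercept.
Total = 162.

162


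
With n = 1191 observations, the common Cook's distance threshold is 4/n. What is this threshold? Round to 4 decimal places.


The threshold is 4/n.
4/1191 = 0.0034.

0.0034


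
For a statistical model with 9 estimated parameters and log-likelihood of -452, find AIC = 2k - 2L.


AIC = 2k - 2*loglik = 2(9) - 2(-452).
= 18 + 904 = 922.

922


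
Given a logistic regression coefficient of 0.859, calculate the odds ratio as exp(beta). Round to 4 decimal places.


Odds ratio = exp(beta) = exp(0.859).
= 2.3608.

2.3608


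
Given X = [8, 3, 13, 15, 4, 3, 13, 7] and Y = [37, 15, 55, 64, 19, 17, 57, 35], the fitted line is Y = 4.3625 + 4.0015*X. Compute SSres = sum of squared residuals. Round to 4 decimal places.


Predicted values from Y = 4.3625 + 4.0015*X.
Residuals: [0.6255, -1.3670, -1.3820, -0.3850, -1.3685, 0.6330, 0.6180, 2.6270].
SSres = 13.8746.

13.8746


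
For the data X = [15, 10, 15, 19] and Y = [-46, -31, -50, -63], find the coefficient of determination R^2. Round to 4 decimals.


The fitted line is Y = 4.8037 + -3.5460*X.
SSres = 8.6012, SStot = 521.0000.
R^2 = 1 - SSres/SStot = 0.9835.

0.9835


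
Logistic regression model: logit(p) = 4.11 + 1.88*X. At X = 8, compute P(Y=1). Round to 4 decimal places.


Compute z = 4.11 + (1.88)(8) = 19.1500.
exp(-z) = 0.0000.
P = 1/(1 + 0.0000) = 1.0000.

1.0000


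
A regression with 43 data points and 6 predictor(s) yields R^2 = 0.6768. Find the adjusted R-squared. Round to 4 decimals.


Adjusted R^2 = 1 - (1 - R^2) * (n-1)/(n-p-1).
(1 - R^2) = 0.3232.
(n-1)/(n-p-1) = 42/36.
(1 - R^2) * (n-1) = 0.3232 * 42 = 13.5744.
Divide by (n-p-1): 13.5744 / 36 = 0.3771.
Adj R^2 = 1 - 0.3771 = 0.6229.

0.6229


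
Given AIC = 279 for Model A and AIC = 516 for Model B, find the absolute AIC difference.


Absolute difference = |279 - 516| = 237.
The model with lower AIC (A) is preferred.

237


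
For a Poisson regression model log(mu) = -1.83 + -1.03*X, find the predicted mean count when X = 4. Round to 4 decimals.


Linear predictor: eta = -1.83 + (-1.03)(4) = -5.9500.
Expected count: mu = exp(-5.9500) = 0.0026.

0.0026


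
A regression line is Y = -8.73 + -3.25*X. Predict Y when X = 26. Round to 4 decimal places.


Predicted value:
Y = -8.73 + (-3.25)(26) = -8.73 + -84.5000 = -93.2300.

-93.2300


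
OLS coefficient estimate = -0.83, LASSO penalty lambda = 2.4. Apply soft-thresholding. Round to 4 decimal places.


Check: |-0.83| = 0.83 vs lambda = 2.4.
Since |beta| <= lambda, the coefficient is set to 0.
Soft-thresholded coefficient = 0.0000.

0.0000


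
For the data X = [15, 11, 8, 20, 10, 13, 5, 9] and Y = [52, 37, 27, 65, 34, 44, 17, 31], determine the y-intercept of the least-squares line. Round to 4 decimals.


The slope is b1 = 3.2485.
Sample means are xbar = 11.3750 and ybar = 38.3750.
Intercept: b0 = 38.3750 - (3.2485)(11.3750) = 1.4229.

1.4229


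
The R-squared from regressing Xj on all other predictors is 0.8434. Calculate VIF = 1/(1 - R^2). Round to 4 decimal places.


Using VIF = 1/(1 - R^2_j):
1 - 0.8434 = 0.1566.
VIF = 6.3857.

6.3857


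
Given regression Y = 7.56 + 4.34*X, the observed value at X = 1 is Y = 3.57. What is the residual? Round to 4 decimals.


Predicted = 7.56 + 4.34 * 1 = 11.9000.
Residual = 3.57 - 11.9000 = -8.3300.

-8.3300


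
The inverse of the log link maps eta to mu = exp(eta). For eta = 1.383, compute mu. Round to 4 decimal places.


Apply the inverse link:
mu = e^1.383 = 3.9868.

3.9868


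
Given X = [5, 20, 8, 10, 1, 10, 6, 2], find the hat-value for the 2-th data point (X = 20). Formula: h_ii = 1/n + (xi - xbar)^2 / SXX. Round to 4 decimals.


n = 8, xbar = 7.7500.
SXX = sum((xi - xbar)^2) = 249.5000.
h = 1/8 + (20 - 7.7500)^2 / 249.5000 = 0.7265.

0.7265


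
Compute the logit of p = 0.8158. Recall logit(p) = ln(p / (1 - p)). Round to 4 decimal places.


Compute the odds: 0.8158/0.1842 = 4.4289.
Take the natural log: ln(4.4289) = 1.4881.

1.4881


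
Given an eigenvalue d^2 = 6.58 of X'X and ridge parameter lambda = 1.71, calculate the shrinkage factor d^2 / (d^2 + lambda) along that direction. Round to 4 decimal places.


d^2 + lambda = 6.58 + 1.71 = 8.2900.
Shrinkage factor = 6.58/8.2900 = 0.7937.

0.7937


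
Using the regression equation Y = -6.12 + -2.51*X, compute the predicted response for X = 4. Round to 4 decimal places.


Substitute X = 4 into the equation:
Y = -6.12 + -2.51 * 4 = -6.12 + -10.0400 = -16.1600.

-16.1600


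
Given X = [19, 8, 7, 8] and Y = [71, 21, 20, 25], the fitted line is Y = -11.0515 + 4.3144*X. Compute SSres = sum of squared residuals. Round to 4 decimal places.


For each point, residual = actual - predicted.
Residuals: [0.0779, -2.4637, 0.8507, 1.5363].
Sum of squared residuals = 9.1598.

9.1598


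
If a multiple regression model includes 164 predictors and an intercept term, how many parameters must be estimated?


Each predictor gets one coefficient, plus one intercept.
Total parameters = 164 + 1 = 165.

165


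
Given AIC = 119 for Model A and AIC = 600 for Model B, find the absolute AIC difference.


Absolute difference = |119 - 600| = 481.
The model with lower AIC (A) is preferred.

481


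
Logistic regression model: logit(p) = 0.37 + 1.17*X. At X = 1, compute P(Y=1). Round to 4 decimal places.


Linear predictor: z = 0.37 + 1.17 * 1 = 1.5400.
P = 1/(1 + exp(-1.5400)) = 1/(1 + 0.2144) = 0.8235.

0.8235


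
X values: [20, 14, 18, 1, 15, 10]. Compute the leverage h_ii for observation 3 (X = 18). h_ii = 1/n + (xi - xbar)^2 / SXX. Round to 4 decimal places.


n = 6, xbar = 13.0000.
SXX = sum((xi - xbar)^2) = 232.0000.
h = 1/6 + (18 - 13.0000)^2 / 232.0000 = 0.2744.

0.2744


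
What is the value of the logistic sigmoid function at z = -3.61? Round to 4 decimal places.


Compute exp(3.6100) = 36.9661.
Sigmoid = 1 / (1 + 36.9661) = 1 / 37.9661 = 0.0263.

0.0263


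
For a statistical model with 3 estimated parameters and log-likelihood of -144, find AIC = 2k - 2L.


Compute:
2k = 2*3 = 6.
-2*loglik = -2*(-144) = 288.
AIC = 6 + 288 = 294.

294


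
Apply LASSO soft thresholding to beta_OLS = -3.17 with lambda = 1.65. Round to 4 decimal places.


|beta_OLS| = 3.17.
lambda = 1.65.
Since |beta| > lambda, coefficient = sign(beta)*(|beta| - lambda) = -1.5200.
Result = -1.5200.

-1.5200


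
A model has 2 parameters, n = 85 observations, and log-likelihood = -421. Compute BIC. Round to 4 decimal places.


ln(85) = 4.442651.
k * ln(n) = 2 * 4.442651 = 8.885302.
-2L = 842.
BIC = 8.885302 + 842 = 850.885302, which rounds to 850.8853.

850.8853


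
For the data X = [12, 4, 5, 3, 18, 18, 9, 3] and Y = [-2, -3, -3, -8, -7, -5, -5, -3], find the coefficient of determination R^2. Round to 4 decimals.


After computing the OLS fit (b0=-3.8345, b1=-0.0739):
SSres = 30.4472, SStot = 32.0000.
R^2 = 1 - 30.4472/32.0000 = 0.0485.

0.0485


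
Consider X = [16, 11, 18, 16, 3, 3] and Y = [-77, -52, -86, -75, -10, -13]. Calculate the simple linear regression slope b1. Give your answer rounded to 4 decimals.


The sample means are xbar = 11.1667 and ybar = -52.1667.
Compute S_xx = 226.8333 and S_xy = -1125.8333.
Slope b1 = S_xy / S_xx = -1125.8333 / 226.8333 = -4.9633.

-4.9633


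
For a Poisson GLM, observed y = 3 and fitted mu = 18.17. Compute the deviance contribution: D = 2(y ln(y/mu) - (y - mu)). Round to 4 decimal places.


First: ln(3/18.17) = -1.801160.
Then: 3 * -1.801160 = -5.403480.
y - mu = 3 - 18.17 = -15.17.
D = 2(-5.403480 - -15.17) = 19.533040, which rounds to 19.5330.

19.5330


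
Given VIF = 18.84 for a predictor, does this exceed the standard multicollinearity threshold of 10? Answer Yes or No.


Check: VIF = 18.84 vs threshold = 10.
Since 18.84 >= 10, the answer is Yes.

Yes


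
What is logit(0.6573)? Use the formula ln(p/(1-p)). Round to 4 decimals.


The odds are p/(1-p) = 0.6573 / 0.3427 = 1.9180.
logit(p) = ln(1.9180) = 0.6513.

0.6513


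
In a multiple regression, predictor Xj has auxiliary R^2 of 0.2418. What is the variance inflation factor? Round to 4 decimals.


Denominator: 1 - 0.2418 = 0.7582.
VIF = 1 / 0.7582 = 1.3189.

1.3189


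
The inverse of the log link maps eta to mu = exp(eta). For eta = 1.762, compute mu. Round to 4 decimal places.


The inverse log link gives:
mu = exp(1.762) = 5.8241.

5.8241


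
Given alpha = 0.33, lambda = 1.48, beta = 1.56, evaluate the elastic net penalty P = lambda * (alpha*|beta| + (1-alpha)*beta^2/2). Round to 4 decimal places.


Compute:
L1 = 0.33 * 1.56 = 0.5148.
L2 = 0.67 * 1.56^2 / 2 = 0.8153.
Penalty = 1.48 * (0.5148 + 0.8153) = 1.9685.

1.9685


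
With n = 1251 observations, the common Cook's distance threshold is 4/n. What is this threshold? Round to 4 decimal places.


The threshold is 4/n.
4/1251 = 0.0032.

0.0032


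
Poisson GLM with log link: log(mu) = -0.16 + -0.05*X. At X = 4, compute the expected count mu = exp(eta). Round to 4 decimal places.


Linear predictor: eta = -0.16 + (-0.05)(4) = -0.3600.
Expected count: mu = exp(-0.3600) = 0.6977.

0.6977


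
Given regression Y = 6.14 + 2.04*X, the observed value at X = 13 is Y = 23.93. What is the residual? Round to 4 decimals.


Fitted value at X = 13 is yhat = 6.14 + 2.04*13 = 32.6600.
Residual = 23.93 - 32.6600 = -8.7300.

-8.7300


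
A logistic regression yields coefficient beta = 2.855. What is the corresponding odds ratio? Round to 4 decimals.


exp(2.855) = 17.3744.
So the odds ratio is 17.3744.

17.3744


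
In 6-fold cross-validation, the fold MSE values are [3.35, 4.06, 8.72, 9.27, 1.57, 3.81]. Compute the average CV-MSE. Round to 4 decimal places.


Total MSE across folds = 30.7800.
CV-MSE = 30.7800/6 = 5.1300.

5.1300


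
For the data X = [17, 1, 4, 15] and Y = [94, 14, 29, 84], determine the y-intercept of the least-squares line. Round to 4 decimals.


First find the slope: b1 = 5.0000.
Means: xbar = 9.2500, ybar = 55.2500.
b0 = ybar - b1 * xbar = 55.2500 - 5.0000 * 9.2500 = 9.0000.

9.0000


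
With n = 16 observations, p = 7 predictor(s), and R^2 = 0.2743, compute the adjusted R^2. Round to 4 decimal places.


Plug in: Adj R^2 = 1 - (1 - 0.2743) * 15/8.
= 1 - 0.7257 * 15/8
= 1 - 10.8855 / 8
= 1 - 1.3607 = -0.3607.

-0.3607


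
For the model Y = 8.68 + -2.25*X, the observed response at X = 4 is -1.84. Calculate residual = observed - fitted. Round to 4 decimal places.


Fitted value at X = 4 is yhat = 8.68 + -2.25*4 = -0.3200.
Residual = -1.84 - -0.3200 = -1.5200.

-1.5200


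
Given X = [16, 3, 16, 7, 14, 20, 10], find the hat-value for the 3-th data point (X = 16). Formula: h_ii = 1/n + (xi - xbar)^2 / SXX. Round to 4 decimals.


n = 7, xbar = 12.2857.
SXX = sum((xi - xbar)^2) = 209.4286.
h = 1/7 + (16 - 12.2857)^2 / 209.4286 = 0.2087.

0.2087


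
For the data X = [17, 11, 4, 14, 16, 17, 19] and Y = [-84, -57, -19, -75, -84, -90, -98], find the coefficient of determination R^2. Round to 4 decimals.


After computing the OLS fit (b0=1.0714, b1=-5.2500):
SSres = 29.9643, SStot = 4329.7143.
R^2 = 1 - 29.9643/4329.7143 = 0.9931.

0.9931


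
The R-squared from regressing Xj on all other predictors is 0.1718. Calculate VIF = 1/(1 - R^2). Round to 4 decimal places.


Using VIF = 1/(1 - R^2_j):
1 - 0.1718 = 0.8282.
VIF = 1.2074.

1.2074


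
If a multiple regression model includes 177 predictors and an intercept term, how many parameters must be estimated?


Total coefficients = number of predictors + 1 (for the intercept).
= 177 + 1 = 178.

178


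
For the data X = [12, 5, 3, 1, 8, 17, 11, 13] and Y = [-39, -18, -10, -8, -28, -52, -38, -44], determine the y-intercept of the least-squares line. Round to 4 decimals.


Compute b1 = -2.9606 from the OLS formula.
With xbar = 8.7500 and ybar = -29.6250, the intercept is:
b0 = -29.6250 - -2.9606 * 8.7500 = -3.7196.

-3.7196


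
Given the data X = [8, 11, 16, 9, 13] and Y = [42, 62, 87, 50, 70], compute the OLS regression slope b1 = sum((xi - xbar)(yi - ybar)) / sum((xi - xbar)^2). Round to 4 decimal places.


The sample means are xbar = 11.4000 and ybar = 62.2000.
Compute S_xx = 41.2000 and S_xy = 224.6000.
Slope b1 = S_xy / S_xx = 224.6000 / 41.2000 = 5.4515.

5.4515


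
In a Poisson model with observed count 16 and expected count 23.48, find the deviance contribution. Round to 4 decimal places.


First: ln(16/23.48) = -0.383560.
Then: 16 * -0.383560 = -6.136960.
y - mu = 16 - 23.48 = -7.48.
D = 2(-6.136960 - -7.48) = 2.686080, which rounds to 2.6861.

2.6861


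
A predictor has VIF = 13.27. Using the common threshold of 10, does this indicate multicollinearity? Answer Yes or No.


Check: VIF = 13.27 vs threshold = 10.
Since 13.27 >= 10, the answer is Yes.

Yes


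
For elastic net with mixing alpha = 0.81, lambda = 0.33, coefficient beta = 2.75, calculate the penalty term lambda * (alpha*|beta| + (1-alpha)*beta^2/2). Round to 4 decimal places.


alpha * |beta| = 0.81 * 2.75 = 2.2275.
(1-alpha) * beta^2/2 = 0.19 * 7.5625/2 = 0.7184.
Total = 0.33 * (2.2275 + 0.7184) = 0.9722.

0.9722


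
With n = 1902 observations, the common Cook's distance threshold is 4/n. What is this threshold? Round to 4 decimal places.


Cook's distance cutoff = 4/n = 4/1902.
= 0.0021.

0.0021


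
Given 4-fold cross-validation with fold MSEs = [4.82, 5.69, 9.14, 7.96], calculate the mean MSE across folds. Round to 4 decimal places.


Sum of fold MSEs = 27.6100.
Average = 27.6100 / 4 = 6.9025.

6.9025


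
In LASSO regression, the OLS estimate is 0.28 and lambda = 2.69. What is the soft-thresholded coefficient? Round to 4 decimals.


Absolute value: |0.28| = 0.28.
Compare to lambda = 2.69.
Since |beta| <= lambda, the coefficient is set to 0.

0.0000


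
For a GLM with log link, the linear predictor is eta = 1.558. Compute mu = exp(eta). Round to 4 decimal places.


mu = exp(eta) = exp(1.558).
= 4.7493.

4.7493
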